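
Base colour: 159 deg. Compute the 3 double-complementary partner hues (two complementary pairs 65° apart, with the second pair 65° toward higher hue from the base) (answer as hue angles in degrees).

224°, 339°, and 44°

159 + 65 = 224°
159 + 180 = 339°
159 + 245 = 404 → 404 − 360 = 44°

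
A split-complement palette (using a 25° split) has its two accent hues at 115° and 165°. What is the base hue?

320°

The accents sit 25° either side of the complement, so the complement is their short-arc midpoint on the wheel.
Short-arc midpoint of 115° and 165°: 140°.
Base is 180° from the complement: 140 − 180 = -40 → -40 + 360 = 320°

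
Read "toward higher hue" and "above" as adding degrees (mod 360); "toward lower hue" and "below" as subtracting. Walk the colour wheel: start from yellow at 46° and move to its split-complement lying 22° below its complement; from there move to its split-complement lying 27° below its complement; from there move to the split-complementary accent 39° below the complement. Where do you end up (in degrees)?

46 + 158 = 204°   (split-comp 22° ↓)
204 + 153 = 357°   (split-comp 27° ↓)
357 + 141 = 498 → 498 − 360 = 138°   (split-comp 39° ↓)

138°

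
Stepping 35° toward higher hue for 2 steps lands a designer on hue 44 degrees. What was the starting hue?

334°

2 steps of 35° (toward higher hue) give a net shift of +70°.
Start = end − shift: 44 − 70 = -26 → -26 + 360 = 334°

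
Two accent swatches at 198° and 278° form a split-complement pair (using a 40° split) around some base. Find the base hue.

58°

The accents sit 40° either side of the complement, so the complement is their short-arc midpoint on the wheel.
Short-arc midpoint of 198° and 278°: 238°.
Base is 180° from the complement: 238 − 180 = 58°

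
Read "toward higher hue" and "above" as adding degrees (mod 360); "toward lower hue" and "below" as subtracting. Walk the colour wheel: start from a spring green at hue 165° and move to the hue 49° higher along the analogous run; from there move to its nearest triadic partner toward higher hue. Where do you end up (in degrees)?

+49° (analog 49° ↑): 165 + 49 = 214°
+120° (triadic ↑): 214 + 120 = 334°

334°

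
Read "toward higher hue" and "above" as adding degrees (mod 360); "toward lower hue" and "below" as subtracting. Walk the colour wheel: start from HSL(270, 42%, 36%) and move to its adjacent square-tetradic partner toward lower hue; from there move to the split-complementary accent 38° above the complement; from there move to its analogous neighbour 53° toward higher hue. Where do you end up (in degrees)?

270 − 90 = 180°   (square ↓)
180 + 218 = 398 → 398 − 360 = 38°   (split-comp 38° ↑)
38 + 53 = 91°   (analog 53° ↑)

91°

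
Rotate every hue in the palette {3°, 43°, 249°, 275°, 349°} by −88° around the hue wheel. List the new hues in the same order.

275°, 315°, 161°, 187°, 261°

3 − 88 = -85 → -85 + 360 = 275°
43 − 88 = -45 → -45 + 360 = 315°
249 − 88 = 161°
275 − 88 = 187°
349 − 88 = 261°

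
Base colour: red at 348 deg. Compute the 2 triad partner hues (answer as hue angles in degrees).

A triad places three hues 120° apart.
348 + 120 = 468 → 468 − 360 = 108°
348 + 240 = 588 → 588 − 360 = 228°

108° and 228°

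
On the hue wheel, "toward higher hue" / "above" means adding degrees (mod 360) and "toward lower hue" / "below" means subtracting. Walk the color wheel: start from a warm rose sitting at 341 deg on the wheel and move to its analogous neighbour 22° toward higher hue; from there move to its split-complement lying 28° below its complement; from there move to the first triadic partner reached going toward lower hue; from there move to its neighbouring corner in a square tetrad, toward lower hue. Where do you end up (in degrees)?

+22° (analog 22° ↑): 341 + 22 = 363 → 363 − 360 = 3°
+152° (split-comp 28° ↓): 3 + 152 = 155°
−120° (triadic ↓): 155 − 120 = 35°
−90° (square ↓): 35 − 90 = -55 → -55 + 360 = 305°

305°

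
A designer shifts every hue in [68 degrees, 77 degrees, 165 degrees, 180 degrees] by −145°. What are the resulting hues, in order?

68 − 145 = -77 → -77 + 360 = 283°
77 − 145 = -68 → -68 + 360 = 292°
165 − 145 = 20°
180 − 145 = 35°

283°, 292°, 20°, 35°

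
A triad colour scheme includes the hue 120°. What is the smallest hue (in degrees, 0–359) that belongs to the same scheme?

0°

A triad places three hues 120° apart.
The full set through 120° is {0°, 120°, 240°}.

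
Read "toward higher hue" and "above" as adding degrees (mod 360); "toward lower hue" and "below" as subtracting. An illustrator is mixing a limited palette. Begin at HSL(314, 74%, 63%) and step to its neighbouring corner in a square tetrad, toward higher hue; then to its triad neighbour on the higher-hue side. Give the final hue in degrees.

164°

+90° (square ↑): 314 + 90 = 404 → 404 − 360 = 44°
+120° (triadic ↑): 44 + 120 = 164°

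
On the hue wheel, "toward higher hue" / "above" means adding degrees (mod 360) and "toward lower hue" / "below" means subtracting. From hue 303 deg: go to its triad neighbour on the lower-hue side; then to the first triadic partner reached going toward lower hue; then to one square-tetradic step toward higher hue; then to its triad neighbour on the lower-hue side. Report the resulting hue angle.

triadic ↓ −120°: 303 − 120 = 183°
triadic ↓ −120°: 183 − 120 = 63°
square ↑ +90°: 63 + 90 = 153°
triadic ↓ −120°: 153 − 120 = 33°

33°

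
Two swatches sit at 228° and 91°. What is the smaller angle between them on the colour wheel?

137°

|228 − 91| = 137.
137 ≤ 180, so the shorter arc is 137°.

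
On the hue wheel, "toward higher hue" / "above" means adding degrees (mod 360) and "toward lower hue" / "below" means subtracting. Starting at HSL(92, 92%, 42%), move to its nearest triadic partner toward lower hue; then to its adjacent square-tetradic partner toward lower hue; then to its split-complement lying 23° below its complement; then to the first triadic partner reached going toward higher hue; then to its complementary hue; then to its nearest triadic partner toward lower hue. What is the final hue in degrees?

219°

triadic ↓ −120°: 92 − 120 = -28 → -28 + 360 = 332°
square ↓ −90°: 332 − 90 = 242°
split-comp 23° ↓ +157°: 242 + 157 = 399 → 399 − 360 = 39°
triadic ↑ +120°: 39 + 120 = 159°
complement +180°: 159 + 180 = 339°
triadic ↓ −120°: 339 − 120 = 219°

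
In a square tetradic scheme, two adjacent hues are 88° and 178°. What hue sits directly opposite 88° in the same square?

A square tetradic scheme places four hues 90° apart; opposite corners are 180° apart.
88 + 180 = 268°

268°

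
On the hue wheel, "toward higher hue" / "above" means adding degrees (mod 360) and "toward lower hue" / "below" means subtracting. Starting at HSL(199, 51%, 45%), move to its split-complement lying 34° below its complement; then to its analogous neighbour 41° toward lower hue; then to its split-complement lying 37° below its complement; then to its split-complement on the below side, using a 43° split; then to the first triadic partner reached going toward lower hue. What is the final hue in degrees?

104°

+146° (split-comp 34° ↓): 199 + 146 = 345°
−41° (analog 41° ↓): 345 − 41 = 304°
+143° (split-comp 37° ↓): 304 + 143 = 447 → 447 − 360 = 87°
+137° (split-comp 43° ↓): 87 + 137 = 224°
−120° (triadic ↓): 224 − 120 = 104°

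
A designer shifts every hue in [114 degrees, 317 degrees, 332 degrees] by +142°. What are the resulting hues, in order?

256°, 99°, 114°

114 + 142 = 256°
317 + 142 = 459 → 459 − 360 = 99°
332 + 142 = 474 → 474 − 360 = 114°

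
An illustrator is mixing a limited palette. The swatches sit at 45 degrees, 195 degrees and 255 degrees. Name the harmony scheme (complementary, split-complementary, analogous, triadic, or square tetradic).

Sort the hues: 45°, 195°, 255°.
Successive gaps around the wheel: 150°, 60°, 150°.
Two 150° gaps and one 60° gap — a base hue opposite a pair of accents 30° either side of its complement — is the split-complementary pattern.

split-complementary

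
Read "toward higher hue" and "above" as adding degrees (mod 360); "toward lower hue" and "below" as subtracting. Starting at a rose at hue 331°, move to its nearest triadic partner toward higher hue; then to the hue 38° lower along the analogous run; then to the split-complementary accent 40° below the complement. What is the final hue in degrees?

triadic ↑ +120°: 331 + 120 = 451 → 451 − 360 = 91°
analog 38° ↓ −38°: 91 − 38 = 53°
split-comp 40° ↓ +140°: 53 + 140 = 193°

193°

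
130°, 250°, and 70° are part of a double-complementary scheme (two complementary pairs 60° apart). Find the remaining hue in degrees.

310°

A rectangular tetradic uses two complementary pairs 60° apart: offsets 0°, 60°, 180°, 240°.
Among {70°, 130°, 250°}, 250° and 70° are a 180° pair.
The remaining hue 130° needs its own complement: 130 + 180 = 310°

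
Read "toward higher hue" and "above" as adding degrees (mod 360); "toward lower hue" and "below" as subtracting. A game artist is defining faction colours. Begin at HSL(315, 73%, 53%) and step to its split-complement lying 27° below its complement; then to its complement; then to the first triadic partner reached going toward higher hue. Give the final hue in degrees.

48°

315 + 153 = 468 → 468 − 360 = 108°   (split-comp 27° ↓)
108 + 180 = 288°   (complement)
288 + 120 = 408 → 408 − 360 = 48°   (triadic ↑)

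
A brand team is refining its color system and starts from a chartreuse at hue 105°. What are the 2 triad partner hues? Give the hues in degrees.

105 + 120 = 225°
105 + 240 = 345°

225° and 345°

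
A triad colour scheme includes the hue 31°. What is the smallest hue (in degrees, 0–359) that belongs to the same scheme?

31°

A triad places three hues 120° apart.
The full set through 31° is {31°, 151°, 271°}.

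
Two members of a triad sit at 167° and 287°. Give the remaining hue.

A triad spaces three hues 120° apart.
The full set is {47°, 167°, 287°}.

47°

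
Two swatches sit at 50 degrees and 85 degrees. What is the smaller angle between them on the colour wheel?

35°

|50 − 85| = 35.
35 ≤ 180, so the shorter arc is 35°.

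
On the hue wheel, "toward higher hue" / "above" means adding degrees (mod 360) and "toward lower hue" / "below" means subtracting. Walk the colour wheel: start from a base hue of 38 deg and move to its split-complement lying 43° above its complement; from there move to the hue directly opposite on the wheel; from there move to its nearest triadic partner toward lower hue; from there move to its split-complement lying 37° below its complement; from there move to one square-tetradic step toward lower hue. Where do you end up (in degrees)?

+223° (split-comp 43° ↑): 38 + 223 = 261°
+180° (complement): 261 + 180 = 441 → 441 − 360 = 81°
−120° (triadic ↓): 81 − 120 = -39 → -39 + 360 = 321°
+143° (split-comp 37° ↓): 321 + 143 = 464 → 464 − 360 = 104°
−90° (square ↓): 104 − 90 = 14°

14°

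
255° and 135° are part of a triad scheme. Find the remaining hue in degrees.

A triad places three hues 120° apart.
The full set through 135° is {15°, 135°, 255°}.
Given {135°, 255°}, the missing hue is 15°.

15°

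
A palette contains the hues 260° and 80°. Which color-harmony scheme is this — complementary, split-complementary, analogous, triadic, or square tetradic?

Sort the hues: 80°, 260°.
Successive gaps around the wheel: 180°, 180°.
Two hues 180° apart are complementary.

complementary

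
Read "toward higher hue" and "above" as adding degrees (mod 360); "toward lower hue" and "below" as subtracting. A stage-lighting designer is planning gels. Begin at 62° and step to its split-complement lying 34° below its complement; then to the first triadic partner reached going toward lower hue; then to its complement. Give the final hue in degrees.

268°

+146° (split-comp 34° ↓): 62 + 146 = 208°
−120° (triadic ↓): 208 − 120 = 88°
+180° (complement): 88 + 180 = 268°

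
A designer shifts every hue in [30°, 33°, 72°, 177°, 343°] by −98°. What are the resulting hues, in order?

30 − 98 = -68 → -68 + 360 = 292°
33 − 98 = -65 → -65 + 360 = 295°
72 − 98 = -26 → -26 + 360 = 334°
177 − 98 = 79°
343 − 98 = 245°

292°, 295°, 334°, 79°, 245°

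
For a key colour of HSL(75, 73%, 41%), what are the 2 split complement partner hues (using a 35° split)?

220° and 290°

Split-complementary hues sit 35° either side of the complement.
Complement of 75°: 75 + 180 = 255°
255 − 35 = 220°
255 + 35 = 290°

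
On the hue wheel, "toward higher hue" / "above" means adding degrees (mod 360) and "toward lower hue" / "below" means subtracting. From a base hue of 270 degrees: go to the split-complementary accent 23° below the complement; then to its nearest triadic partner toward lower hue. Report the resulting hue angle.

split-comp 23° ↓ +157°: 270 + 157 = 427 → 427 − 360 = 67°
triadic ↓ −120°: 67 − 120 = -53 → -53 + 360 = 307°

307°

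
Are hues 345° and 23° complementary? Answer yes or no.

Angular distance: |345 − 23| = 322; shorter arc = 360 − 322 = 38°.
Complementary requires 180°.

no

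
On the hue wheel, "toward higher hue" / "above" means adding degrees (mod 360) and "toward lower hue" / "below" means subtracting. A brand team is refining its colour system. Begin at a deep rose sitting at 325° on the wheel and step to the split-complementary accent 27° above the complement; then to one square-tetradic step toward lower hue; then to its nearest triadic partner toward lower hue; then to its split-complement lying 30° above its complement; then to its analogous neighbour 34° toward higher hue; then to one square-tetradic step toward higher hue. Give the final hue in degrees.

296°

split-comp 27° ↑ +207°: 325 + 207 = 532 → 532 − 360 = 172°
square ↓ −90°: 172 − 90 = 82°
triadic ↓ −120°: 82 − 120 = -38 → -38 + 360 = 322°
split-comp 30° ↑ +210°: 322 + 210 = 532 → 532 − 360 = 172°
analog 34° ↑ +34°: 172 + 34 = 206°
square ↑ +90°: 206 + 90 = 296°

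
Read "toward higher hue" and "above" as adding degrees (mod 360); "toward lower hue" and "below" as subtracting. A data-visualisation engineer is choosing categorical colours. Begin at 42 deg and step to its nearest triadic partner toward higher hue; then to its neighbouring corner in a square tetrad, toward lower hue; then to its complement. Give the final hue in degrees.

252°

+120° (triadic ↑): 42 + 120 = 162°
−90° (square ↓): 162 − 90 = 72°
+180° (complement): 72 + 180 = 252°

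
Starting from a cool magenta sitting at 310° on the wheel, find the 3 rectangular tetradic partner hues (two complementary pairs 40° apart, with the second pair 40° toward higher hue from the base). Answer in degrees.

310 + 40 = 350°
310 + 180 = 490 → 490 − 360 = 130°
310 + 220 = 530 → 530 − 360 = 170°

350°, 130°, 170°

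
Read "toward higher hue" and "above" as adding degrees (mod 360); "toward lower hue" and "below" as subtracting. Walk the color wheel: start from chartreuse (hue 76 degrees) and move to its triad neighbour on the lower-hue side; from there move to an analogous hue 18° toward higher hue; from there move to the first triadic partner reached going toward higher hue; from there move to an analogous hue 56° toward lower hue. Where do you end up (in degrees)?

−120° (triadic ↓): 76 − 120 = -44 → -44 + 360 = 316°
+18° (analog 18° ↑): 316 + 18 = 334°
+120° (triadic ↑): 334 + 120 = 454 → 454 − 360 = 94°
−56° (analog 56° ↓): 94 − 56 = 38°

38°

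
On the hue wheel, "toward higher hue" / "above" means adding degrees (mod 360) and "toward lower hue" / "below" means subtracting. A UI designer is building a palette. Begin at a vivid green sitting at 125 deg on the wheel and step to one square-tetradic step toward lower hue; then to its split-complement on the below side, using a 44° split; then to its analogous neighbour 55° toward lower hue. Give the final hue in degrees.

116°

−90° (square ↓): 125 − 90 = 35°
+136° (split-comp 44° ↓): 35 + 136 = 171°
−55° (analog 55° ↓): 171 − 55 = 116°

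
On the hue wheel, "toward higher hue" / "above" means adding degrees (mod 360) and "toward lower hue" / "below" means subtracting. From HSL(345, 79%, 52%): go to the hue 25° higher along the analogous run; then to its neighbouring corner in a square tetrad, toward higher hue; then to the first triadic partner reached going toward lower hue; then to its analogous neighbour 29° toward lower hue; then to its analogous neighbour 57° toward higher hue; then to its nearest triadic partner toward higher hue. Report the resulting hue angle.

128°

345 + 25 = 370 → 370 − 360 = 10°   (analog 25° ↑)
10 + 90 = 100°   (square ↑)
100 − 120 = -20 → -20 + 360 = 340°   (triadic ↓)
340 − 29 = 311°   (analog 29° ↓)
311 + 57 = 368 → 368 − 360 = 8°   (analog 57° ↑)
8 + 120 = 128°   (triadic ↑)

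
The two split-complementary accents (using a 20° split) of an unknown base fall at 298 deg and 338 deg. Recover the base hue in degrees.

The accents sit 20° either side of the complement, so the complement is their short-arc midpoint on the wheel.
Short-arc midpoint of 298° and 338°: 318°.
Base is 180° from the complement: 318 − 180 = 138°

138°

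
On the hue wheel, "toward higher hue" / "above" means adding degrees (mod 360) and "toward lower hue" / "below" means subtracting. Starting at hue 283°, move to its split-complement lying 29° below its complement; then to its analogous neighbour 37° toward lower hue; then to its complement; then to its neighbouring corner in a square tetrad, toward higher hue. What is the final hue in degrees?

307°

split-comp 29° ↓ +151°: 283 + 151 = 434 → 434 − 360 = 74°
analog 37° ↓ −37°: 74 − 37 = 37°
complement +180°: 37 + 180 = 217°
square ↑ +90°: 217 + 90 = 307°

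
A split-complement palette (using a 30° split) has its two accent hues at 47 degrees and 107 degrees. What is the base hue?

257°

The accents sit 30° either side of the complement, so the complement is their short-arc midpoint on the wheel.
Short-arc midpoint of 47° and 107°: 77°.
Base is 180° from the complement: 77 − 180 = -103 → -103 + 360 = 257°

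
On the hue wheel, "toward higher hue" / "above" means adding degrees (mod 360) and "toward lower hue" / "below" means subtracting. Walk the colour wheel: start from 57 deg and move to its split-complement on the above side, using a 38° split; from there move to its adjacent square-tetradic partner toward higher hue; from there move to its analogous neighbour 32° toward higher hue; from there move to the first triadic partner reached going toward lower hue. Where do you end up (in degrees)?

57 + 218 = 275°   (split-comp 38° ↑)
275 + 90 = 365 → 365 − 360 = 5°   (square ↑)
5 + 32 = 37°   (analog 32° ↑)
37 − 120 = -83 → -83 + 360 = 277°   (triadic ↓)

277°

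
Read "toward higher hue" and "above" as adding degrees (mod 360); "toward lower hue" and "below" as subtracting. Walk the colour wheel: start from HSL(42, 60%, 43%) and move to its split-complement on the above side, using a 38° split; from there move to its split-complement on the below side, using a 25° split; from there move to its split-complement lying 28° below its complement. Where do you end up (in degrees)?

split-comp 38° ↑ +218°: 42 + 218 = 260°
split-comp 25° ↓ +155°: 260 + 155 = 415 → 415 − 360 = 55°
split-comp 28° ↓ +152°: 55 + 152 = 207°

207°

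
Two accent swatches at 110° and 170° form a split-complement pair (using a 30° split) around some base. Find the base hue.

The accents sit 30° either side of the complement, so the complement is their short-arc midpoint on the wheel.
Short-arc midpoint of 110° and 170°: 140°.
Base is 180° from the complement: 140 − 180 = -40 → -40 + 360 = 320°

320°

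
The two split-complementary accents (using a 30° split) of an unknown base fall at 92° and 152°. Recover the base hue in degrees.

The accents sit 30° either side of the complement, so the complement is their short-arc midpoint on the wheel.
Short-arc midpoint of 92° and 152°: 122°.
Base is 180° from the complement: 122 − 180 = -58 → -58 + 360 = 302°

302°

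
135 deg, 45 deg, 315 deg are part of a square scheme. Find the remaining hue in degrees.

A square tetradic scheme places four hues every 90°.
The full set through 45° is {45°, 135°, 225°, 315°}.
Given {45°, 135°, 315°}, the missing hue is 225°.

225°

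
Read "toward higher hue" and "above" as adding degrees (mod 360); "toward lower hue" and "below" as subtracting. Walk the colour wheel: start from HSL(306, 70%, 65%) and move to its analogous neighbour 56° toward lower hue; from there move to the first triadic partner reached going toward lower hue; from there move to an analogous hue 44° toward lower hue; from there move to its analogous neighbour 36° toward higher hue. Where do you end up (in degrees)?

122°

−56° (analog 56° ↓): 306 − 56 = 250°
−120° (triadic ↓): 250 − 120 = 130°
−44° (analog 44° ↓): 130 − 44 = 86°
+36° (analog 36° ↑): 86 + 36 = 122°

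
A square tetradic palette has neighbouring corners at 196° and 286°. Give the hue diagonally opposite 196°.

16°

A square tetradic scheme places four hues 90° apart; opposite corners are 180° apart.
196 + 180 = 376 → 376 − 360 = 16°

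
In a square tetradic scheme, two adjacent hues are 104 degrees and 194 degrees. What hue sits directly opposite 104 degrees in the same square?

A square tetradic scheme places four hues 90° apart; opposite corners are 180° apart.
104 + 180 = 284°

284°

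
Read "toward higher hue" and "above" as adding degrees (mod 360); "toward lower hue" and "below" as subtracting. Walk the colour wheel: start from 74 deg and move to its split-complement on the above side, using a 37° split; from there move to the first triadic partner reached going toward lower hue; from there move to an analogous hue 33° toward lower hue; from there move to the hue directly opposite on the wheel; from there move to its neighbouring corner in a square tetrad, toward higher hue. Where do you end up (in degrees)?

48°

+217° (split-comp 37° ↑): 74 + 217 = 291°
−120° (triadic ↓): 291 − 120 = 171°
−33° (analog 33° ↓): 171 − 33 = 138°
+180° (complement): 138 + 180 = 318°
+90° (square ↑): 318 + 90 = 408 → 408 − 360 = 48°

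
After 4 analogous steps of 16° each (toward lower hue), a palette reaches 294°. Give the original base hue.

358°

4 steps of 16° (toward lower hue) give a net shift of −64°.
Start = end − shift: 294 + 64 = 358°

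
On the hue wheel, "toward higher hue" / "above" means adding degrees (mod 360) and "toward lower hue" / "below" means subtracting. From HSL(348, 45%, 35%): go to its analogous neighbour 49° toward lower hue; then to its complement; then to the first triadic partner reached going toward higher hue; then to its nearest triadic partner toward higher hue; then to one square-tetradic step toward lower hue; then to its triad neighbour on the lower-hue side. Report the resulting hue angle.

149°

−49° (analog 49° ↓): 348 − 49 = 299°
+180° (complement): 299 + 180 = 479 → 479 − 360 = 119°
+120° (triadic ↑): 119 + 120 = 239°
+120° (triadic ↑): 239 + 120 = 359°
−90° (square ↓): 359 − 90 = 269°
−120° (triadic ↓): 269 − 120 = 149°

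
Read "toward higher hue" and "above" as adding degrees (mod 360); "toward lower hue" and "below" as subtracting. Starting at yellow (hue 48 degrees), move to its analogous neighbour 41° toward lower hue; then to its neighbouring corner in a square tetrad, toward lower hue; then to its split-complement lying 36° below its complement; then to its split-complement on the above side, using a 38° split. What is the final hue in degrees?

48 − 41 = 7°   (analog 41° ↓)
7 − 90 = -83 → -83 + 360 = 277°   (square ↓)
277 + 144 = 421 → 421 − 360 = 61°   (split-comp 36° ↓)
61 + 218 = 279°   (split-comp 38° ↑)

279°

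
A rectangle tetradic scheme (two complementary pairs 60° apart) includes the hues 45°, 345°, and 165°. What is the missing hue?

A rectangular tetradic uses two complementary pairs 60° apart: offsets 0°, 60°, 180°, 240°.
Among {45°, 165°, 345°}, 165° and 345° are a 180° pair.
The remaining hue 45° needs its own complement: 45 + 180 = 225°

225°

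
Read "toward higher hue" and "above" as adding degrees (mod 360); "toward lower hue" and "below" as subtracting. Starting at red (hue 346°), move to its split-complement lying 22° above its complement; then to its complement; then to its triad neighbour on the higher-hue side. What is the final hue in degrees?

+202° (split-comp 22° ↑): 346 + 202 = 548 → 548 − 360 = 188°
+180° (complement): 188 + 180 = 368 → 368 − 360 = 8°
+120° (triadic ↑): 8 + 120 = 128°

128°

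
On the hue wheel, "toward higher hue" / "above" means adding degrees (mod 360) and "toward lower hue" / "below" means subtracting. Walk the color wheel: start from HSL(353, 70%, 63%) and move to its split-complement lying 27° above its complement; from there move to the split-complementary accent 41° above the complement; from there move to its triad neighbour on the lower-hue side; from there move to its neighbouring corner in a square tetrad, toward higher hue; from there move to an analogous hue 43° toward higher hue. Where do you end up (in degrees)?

74°

+207° (split-comp 27° ↑): 353 + 207 = 560 → 560 − 360 = 200°
+221° (split-comp 41° ↑): 200 + 221 = 421 → 421 − 360 = 61°
−120° (triadic ↓): 61 − 120 = -59 → -59 + 360 = 301°
+90° (square ↑): 301 + 90 = 391 → 391 − 360 = 31°
+43° (analog 43° ↑): 31 + 43 = 74°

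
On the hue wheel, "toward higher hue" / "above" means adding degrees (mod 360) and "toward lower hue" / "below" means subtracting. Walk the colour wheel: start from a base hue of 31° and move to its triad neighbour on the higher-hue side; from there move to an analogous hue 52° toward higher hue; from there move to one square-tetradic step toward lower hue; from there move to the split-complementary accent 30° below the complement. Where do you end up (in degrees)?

263°

triadic ↑ +120°: 31 + 120 = 151°
analog 52° ↑ +52°: 151 + 52 = 203°
square ↓ −90°: 203 − 90 = 113°
split-comp 30° ↓ +150°: 113 + 150 = 263°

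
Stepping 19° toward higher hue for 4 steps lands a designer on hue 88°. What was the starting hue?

12°

4 steps of 19° (toward higher hue) give a net shift of +76°.
Start = end − shift: 88 − 76 = 12°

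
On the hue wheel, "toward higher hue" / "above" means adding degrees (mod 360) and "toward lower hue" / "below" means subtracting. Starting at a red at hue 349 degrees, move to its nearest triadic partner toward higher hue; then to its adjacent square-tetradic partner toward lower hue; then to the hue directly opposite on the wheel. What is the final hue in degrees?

199°

+120° (triadic ↑): 349 + 120 = 469 → 469 − 360 = 109°
−90° (square ↓): 109 − 90 = 19°
+180° (complement): 19 + 180 = 199°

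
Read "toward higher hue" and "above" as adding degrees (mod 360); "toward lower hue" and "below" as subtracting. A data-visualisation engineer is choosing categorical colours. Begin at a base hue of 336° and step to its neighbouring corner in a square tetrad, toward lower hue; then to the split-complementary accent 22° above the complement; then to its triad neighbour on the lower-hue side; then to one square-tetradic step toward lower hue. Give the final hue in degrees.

336 − 90 = 246°   (square ↓)
246 + 202 = 448 → 448 − 360 = 88°   (split-comp 22° ↑)
88 − 120 = -32 → -32 + 360 = 328°   (triadic ↓)
328 − 90 = 238°   (square ↓)

238°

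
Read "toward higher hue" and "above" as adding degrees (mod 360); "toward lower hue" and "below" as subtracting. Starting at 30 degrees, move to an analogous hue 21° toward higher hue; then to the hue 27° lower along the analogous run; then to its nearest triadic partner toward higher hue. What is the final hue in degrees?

144°

analog 21° ↑ +21°: 30 + 21 = 51°
analog 27° ↓ −27°: 51 − 27 = 24°
triadic ↑ +120°: 24 + 120 = 144°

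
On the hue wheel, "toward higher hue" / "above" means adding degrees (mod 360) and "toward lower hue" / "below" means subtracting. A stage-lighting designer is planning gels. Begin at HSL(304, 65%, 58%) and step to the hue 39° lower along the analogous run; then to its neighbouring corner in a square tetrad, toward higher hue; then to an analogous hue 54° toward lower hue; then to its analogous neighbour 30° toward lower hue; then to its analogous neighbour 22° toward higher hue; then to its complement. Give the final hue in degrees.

113°

analog 39° ↓ −39°: 304 − 39 = 265°
square ↑ +90°: 265 + 90 = 355°
analog 54° ↓ −54°: 355 − 54 = 301°
analog 30° ↓ −30°: 301 − 30 = 271°
analog 22° ↑ +22°: 271 + 22 = 293°
complement +180°: 293 + 180 = 473 → 473 − 360 = 113°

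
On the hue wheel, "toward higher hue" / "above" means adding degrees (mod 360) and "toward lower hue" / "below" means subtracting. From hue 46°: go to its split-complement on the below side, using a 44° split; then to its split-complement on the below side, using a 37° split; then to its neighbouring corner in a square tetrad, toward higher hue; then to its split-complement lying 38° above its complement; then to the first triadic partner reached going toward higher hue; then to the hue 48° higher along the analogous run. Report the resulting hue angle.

+136° (split-comp 44° ↓): 46 + 136 = 182°
+143° (split-comp 37° ↓): 182 + 143 = 325°
+90° (square ↑): 325 + 90 = 415 → 415 − 360 = 55°
+218° (split-comp 38° ↑): 55 + 218 = 273°
+120° (triadic ↑): 273 + 120 = 393 → 393 − 360 = 33°
+48° (analog 48° ↑): 33 + 48 = 81°

81°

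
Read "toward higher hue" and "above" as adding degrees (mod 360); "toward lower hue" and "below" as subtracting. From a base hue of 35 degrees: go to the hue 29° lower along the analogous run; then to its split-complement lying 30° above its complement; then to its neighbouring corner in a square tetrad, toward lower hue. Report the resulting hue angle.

126°

35 − 29 = 6°   (analog 29° ↓)
6 + 210 = 216°   (split-comp 30° ↑)
216 − 90 = 126°   (square ↓)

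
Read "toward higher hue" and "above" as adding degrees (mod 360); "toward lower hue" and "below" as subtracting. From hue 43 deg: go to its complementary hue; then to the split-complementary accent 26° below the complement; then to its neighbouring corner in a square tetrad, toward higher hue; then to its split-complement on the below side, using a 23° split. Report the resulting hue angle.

264°

+180° (complement): 43 + 180 = 223°
+154° (split-comp 26° ↓): 223 + 154 = 377 → 377 − 360 = 17°
+90° (square ↑): 17 + 90 = 107°
+157° (split-comp 23° ↓): 107 + 157 = 264°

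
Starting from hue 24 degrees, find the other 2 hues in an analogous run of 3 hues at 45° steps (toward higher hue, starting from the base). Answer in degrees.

Analogous hues sit every 45° along the wheel.
24 + 45 = 69°
24 + 90 = 114°

69° and 114°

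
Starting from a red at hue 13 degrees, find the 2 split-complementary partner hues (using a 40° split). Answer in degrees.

Split-complementary hues sit 40° either side of the complement.
Complement of 13 degrees: 13 + 180 = 193°
193 − 40 = 153°
193 + 40 = 233°

153° and 233°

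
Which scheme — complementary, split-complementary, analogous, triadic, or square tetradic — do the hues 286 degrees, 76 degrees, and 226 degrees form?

split-complementary

Sort the hues: 76°, 226°, 286°.
Successive gaps around the wheel: 150°, 60°, 150°.
Two 150° gaps and one 60° gap — a base hue opposite a pair of accents 30° either side of its complement — is the split-complementary pattern.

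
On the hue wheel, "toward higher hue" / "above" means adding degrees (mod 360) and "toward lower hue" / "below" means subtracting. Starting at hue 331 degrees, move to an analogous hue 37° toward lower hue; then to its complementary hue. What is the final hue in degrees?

114°

analog 37° ↓ −37°: 331 − 37 = 294°
complement +180°: 294 + 180 = 474 → 474 − 360 = 114°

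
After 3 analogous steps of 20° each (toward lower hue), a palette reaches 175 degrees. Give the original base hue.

3 steps of 20° (toward lower hue) give a net shift of −60°.
Start = end − shift: 175 + 60 = 235°

235°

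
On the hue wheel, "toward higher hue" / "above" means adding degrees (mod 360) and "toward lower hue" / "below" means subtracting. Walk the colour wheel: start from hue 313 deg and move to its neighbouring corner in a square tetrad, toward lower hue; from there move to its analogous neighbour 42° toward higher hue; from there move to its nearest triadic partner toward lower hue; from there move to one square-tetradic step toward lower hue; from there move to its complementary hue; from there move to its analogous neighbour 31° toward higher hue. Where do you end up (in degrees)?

266°

313 − 90 = 223°   (square ↓)
223 + 42 = 265°   (analog 42° ↑)
265 − 120 = 145°   (triadic ↓)
145 − 90 = 55°   (square ↓)
55 + 180 = 235°   (complement)
235 + 31 = 266°   (analog 31° ↑)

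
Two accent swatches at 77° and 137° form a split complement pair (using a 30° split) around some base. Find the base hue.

The accents sit 30° either side of the complement, so the complement is their short-arc midpoint on the wheel.
Short-arc midpoint of 77° and 137°: 107°.
Base is 180° from the complement: 107 − 180 = -73 → -73 + 360 = 287°

287°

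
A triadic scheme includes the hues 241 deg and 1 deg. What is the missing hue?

A triad places three hues 120° apart.
The full set through 1° is {1°, 121°, 241°}.
Given {1°, 241°}, the missing hue is 121°.

121°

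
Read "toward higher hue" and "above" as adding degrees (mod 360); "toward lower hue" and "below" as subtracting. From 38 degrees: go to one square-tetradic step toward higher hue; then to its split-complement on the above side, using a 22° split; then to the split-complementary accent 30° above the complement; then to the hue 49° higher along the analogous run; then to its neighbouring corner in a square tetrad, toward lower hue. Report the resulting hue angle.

139°

square ↑ +90°: 38 + 90 = 128°
split-comp 22° ↑ +202°: 128 + 202 = 330°
split-comp 30° ↑ +210°: 330 + 210 = 540 → 540 − 360 = 180°
analog 49° ↑ +49°: 180 + 49 = 229°
square ↓ −90°: 229 − 90 = 139°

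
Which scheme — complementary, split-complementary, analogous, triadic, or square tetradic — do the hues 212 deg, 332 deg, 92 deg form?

triadic

Sort the hues: 92°, 212°, 332°.
Successive gaps around the wheel: 120°, 120°, 120°.
Three hues equally spaced 120° apart form a triad.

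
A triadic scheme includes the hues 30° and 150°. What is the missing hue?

270°

A triad places three hues 120° apart.
The full set through 30° is {30°, 150°, 270°}.
Given {30°, 150°}, the missing hue is 270°.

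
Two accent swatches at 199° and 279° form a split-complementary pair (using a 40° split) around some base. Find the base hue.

59°

The accents sit 40° either side of the complement, so the complement is their short-arc midpoint on the wheel.
Short-arc midpoint of 199° and 279°: 239°.
Base is 180° from the complement: 239 − 180 = 59°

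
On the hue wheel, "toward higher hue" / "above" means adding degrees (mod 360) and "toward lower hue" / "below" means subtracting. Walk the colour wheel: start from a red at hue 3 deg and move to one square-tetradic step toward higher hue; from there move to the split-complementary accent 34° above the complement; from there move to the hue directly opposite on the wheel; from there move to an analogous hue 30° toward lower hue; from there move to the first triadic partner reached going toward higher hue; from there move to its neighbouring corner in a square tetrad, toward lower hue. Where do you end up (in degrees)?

127°

+90° (square ↑): 3 + 90 = 93°
+214° (split-comp 34° ↑): 93 + 214 = 307°
+180° (complement): 307 + 180 = 487 → 487 − 360 = 127°
−30° (analog 30° ↓): 127 − 30 = 97°
+120° (triadic ↑): 97 + 120 = 217°
−90° (square ↓): 217 − 90 = 127°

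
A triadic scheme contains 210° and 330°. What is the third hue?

90°

A triad spaces three hues 120° apart.
The full set is {90°, 210°, 330°}.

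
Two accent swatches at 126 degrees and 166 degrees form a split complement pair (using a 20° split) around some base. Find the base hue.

The accents sit 20° either side of the complement, so the complement is their short-arc midpoint on the wheel.
Short-arc midpoint of 126° and 166°: 146°.
Base is 180° from the complement: 146 − 180 = -34 → -34 + 360 = 326°

326°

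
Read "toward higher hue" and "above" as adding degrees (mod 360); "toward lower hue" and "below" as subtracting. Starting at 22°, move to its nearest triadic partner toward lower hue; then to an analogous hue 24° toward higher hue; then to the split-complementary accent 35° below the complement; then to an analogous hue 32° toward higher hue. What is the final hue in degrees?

103°

22 − 120 = -98 → -98 + 360 = 262°   (triadic ↓)
262 + 24 = 286°   (analog 24° ↑)
286 + 145 = 431 → 431 − 360 = 71°   (split-comp 35° ↓)
71 + 32 = 103°   (analog 32° ↑)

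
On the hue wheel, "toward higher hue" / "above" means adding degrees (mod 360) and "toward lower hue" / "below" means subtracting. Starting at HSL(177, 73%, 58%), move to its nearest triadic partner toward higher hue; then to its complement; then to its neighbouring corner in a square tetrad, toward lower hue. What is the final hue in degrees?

27°

+120° (triadic ↑): 177 + 120 = 297°
+180° (complement): 297 + 180 = 477 → 477 − 360 = 117°
−90° (square ↓): 117 − 90 = 27°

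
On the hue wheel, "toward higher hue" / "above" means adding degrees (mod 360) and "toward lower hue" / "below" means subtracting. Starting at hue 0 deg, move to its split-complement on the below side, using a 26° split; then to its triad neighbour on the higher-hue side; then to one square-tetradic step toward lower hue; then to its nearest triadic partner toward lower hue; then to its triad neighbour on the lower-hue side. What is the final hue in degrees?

0 + 154 = 154°   (split-comp 26° ↓)
154 + 120 = 274°   (triadic ↑)
274 − 90 = 184°   (square ↓)
184 − 120 = 64°   (triadic ↓)
64 − 120 = -56 → -56 + 360 = 304°   (triadic ↓)

304°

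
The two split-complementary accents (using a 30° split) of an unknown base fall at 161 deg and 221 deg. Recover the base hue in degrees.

The accents sit 30° either side of the complement, so the complement is their short-arc midpoint on the wheel.
Short-arc midpoint of 161° and 221°: 191°.
Base is 180° from the complement: 191 − 180 = 11°

11°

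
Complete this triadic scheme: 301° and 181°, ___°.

A triad places three hues 120° apart.
The full set through 181° is {61°, 181°, 301°}.
Given {181°, 301°}, the missing hue is 61°.

61°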